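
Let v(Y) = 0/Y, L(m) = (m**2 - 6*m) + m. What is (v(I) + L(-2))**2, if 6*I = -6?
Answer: 196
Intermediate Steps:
L(m) = m**2 - 5*m
I = -1 (I = (1/6)*(-6) = -1)
v(Y) = 0
(v(I) + L(-2))**2 = (0 - 2*(-5 - 2))**2 = (0 - 2*(-7))**2 = (0 + 14)**2 = 14**2 = 196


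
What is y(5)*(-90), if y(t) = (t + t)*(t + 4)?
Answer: -8100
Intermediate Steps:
y(t) = 2*t*(4 + t) (y(t) = (2*t)*(4 + t) = 2*t*(4 + t))
y(5)*(-90) = (2*5*(4 + 5))*(-90) = (2*5*9)*(-90) = 90*(-90) = -8100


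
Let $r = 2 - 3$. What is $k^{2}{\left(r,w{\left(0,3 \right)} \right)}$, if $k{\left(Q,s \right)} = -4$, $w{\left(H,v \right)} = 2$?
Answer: $16$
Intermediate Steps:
$r = -1$
$k^{2}{\left(r,w{\left(0,3 \right)} \right)} = \left(-4\right)^{2} = 16$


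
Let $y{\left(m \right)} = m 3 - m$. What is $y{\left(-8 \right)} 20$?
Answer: $-320$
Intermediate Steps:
$y{\left(m \right)} = 2 m$ ($y{\left(m \right)} = 3 m - m = 2 m$)
$y{\left(-8 \right)} 20 = 2 \left(-8\right) 20 = \left(-16\right) 20 = -320$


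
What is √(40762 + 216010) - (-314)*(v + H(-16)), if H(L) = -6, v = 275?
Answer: 84466 + 2*√64193 ≈ 84973.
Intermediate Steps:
√(40762 + 216010) - (-314)*(v + H(-16)) = √(40762 + 216010) - (-314)*(275 - 6) = √256772 - (-314)*269 = 2*√64193 - 1*(-84466) = 2*√64193 + 84466 = 84466 + 2*√64193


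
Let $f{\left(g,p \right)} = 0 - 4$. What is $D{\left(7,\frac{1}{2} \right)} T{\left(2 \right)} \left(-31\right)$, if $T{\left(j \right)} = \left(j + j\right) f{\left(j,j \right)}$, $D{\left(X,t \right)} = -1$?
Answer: $-496$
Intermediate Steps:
$f{\left(g,p \right)} = -4$ ($f{\left(g,p \right)} = 0 - 4 = -4$)
$T{\left(j \right)} = - 8 j$ ($T{\left(j \right)} = \left(j + j\right) \left(-4\right) = 2 j \left(-4\right) = - 8 j$)
$D{\left(7,\frac{1}{2} \right)} T{\left(2 \right)} \left(-31\right) = - \left(-8\right) 2 \left(-31\right) = \left(-1\right) \left(-16\right) \left(-31\right) = 16 \left(-31\right) = -496$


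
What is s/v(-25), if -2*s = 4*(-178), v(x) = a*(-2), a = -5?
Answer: 178/5 ≈ 35.600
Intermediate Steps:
v(x) = 10 (v(x) = -5*(-2) = 10)
s = 356 (s = -2*(-178) = -½*(-712) = 356)
s/v(-25) = 356/10 = 356*(⅒) = 178/5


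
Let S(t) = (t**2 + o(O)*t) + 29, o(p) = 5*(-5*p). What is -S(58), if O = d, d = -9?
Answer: -16443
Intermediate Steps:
O = -9
o(p) = -25*p
S(t) = 29 + t**2 + 225*t (S(t) = (t**2 + (-25*(-9))*t) + 29 = (t**2 + 225*t) + 29 = 29 + t**2 + 225*t)
-S(58) = -(29 + 58**2 + 225*58) = -(29 + 3364 + 13050) = -1*16443 = -16443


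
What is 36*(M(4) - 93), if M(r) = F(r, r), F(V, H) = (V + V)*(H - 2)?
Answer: -2772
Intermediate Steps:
F(V, H) = 2*V*(-2 + H) (F(V, H) = (2*V)*(-2 + H) = 2*V*(-2 + H))
M(r) = 2*r*(-2 + r)
36*(M(4) - 93) = 36*(2*4*(-2 + 4) - 93) = 36*(2*4*2 - 93) = 36*(16 - 93) = 36*(-77) = -2772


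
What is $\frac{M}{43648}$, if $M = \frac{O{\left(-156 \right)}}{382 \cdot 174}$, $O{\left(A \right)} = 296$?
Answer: $\frac{37}{362649408} \approx 1.0203 \cdot 10^{-7}$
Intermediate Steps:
$M = \frac{74}{16617}$ ($M = \frac{296}{382 \cdot 174} = \frac{296}{66468} = 296 \cdot \frac{1}{66468} = \frac{74}{16617} \approx 0.0044533$)
$\frac{M}{43648} = \frac{74}{16617 \cdot 43648} = \frac{74}{16617} \cdot \frac{1}{43648} = \frac{37}{362649408}$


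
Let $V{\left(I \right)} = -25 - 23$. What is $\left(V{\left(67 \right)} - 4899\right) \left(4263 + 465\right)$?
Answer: $-23389416$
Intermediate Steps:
$V{\left(I \right)} = -48$
$\left(V{\left(67 \right)} - 4899\right) \left(4263 + 465\right) = \left(-48 - 4899\right) \left(4263 + 465\right) = \left(-4947\right) 4728 = -23389416$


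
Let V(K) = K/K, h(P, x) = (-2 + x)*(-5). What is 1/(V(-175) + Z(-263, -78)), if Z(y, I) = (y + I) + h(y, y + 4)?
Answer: 1/965 ≈ 0.0010363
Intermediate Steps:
h(P, x) = 10 - 5*x
V(K) = 1
Z(y, I) = -10 + I - 4*y (Z(y, I) = (y + I) + (10 - 5*(y + 4)) = (I + y) + (10 - 5*(4 + y)) = (I + y) + (10 + (-20 - 5*y)) = (I + y) + (-10 - 5*y) = -10 + I - 4*y)
1/(V(-175) + Z(-263, -78)) = 1/(1 + (-10 - 78 - 4*(-263))) = 1/(1 + (-10 - 78 + 1052)) = 1/(1 + 964) = 1/965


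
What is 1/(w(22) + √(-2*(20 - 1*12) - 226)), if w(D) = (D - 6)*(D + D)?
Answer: 32/22539 - I*√2/45078 ≈ 0.0014198 - 3.1373e-5*I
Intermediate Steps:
w(D) = 2*D*(-6 + D) (w(D) = (-6 + D)*(2*D) = 2*D*(-6 + D))
1/(w(22) + √(-2*(20 - 1*12) - 226)) = 1/(2*22*(-6 + 22) + √(-2*(20 - 1*12) - 226)) = 1/(2*22*16 + √(-2*(20 - 12) - 226)) = 1/(704 + √(-2*8 - 226)) = 1/(704 + √(-16 - 226)) = 1/(704 + √(-242)) = 1/(704 + 11*I*√2)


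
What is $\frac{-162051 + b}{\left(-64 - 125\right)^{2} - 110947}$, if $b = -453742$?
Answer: $\frac{615793}{75226} \approx 8.1859$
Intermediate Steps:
$\frac{-162051 + b}{\left(-64 - 125\right)^{2} - 110947} = \frac{-162051 - 453742}{\left(-64 - 125\right)^{2} - 110947} = - \frac{615793}{\left(-189\right)^{2} - 110947} = - \frac{615793}{35721 - 110947} = - \frac{615793}{-75226} = \left(-615793\right) \left(- \frac{1}{75226}\right) = \frac{615793}{75226}$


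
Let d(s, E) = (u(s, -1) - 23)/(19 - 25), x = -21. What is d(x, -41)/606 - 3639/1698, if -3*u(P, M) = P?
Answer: -1100353/514494 ≈ -2.1387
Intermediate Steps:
u(P, M) = -P/3
d(s, E) = 23/6 + s/18 (d(s, E) = (-s/3 - 23)/(19 - 25) = (-23 - s/3)/(-6) = (-23 - s/3)*(-1/6) = 23/6 + s/18)
d(x, -41)/606 - 3639/1698 = (23/6 + (1/18)*(-21))/606 - 3639/1698 = (23/6 - 7/6)*(1/606) - 3639*1/1698 = (8/3)*(1/606) - 1213/566 = 4/909 - 1213/566 = -1100353/514494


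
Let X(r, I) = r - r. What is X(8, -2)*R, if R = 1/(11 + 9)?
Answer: 0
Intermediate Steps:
R = 1/20 ≈ 0.050000
X(r, I) = 0
X(8, -2)*R = 0*(1/20) = 0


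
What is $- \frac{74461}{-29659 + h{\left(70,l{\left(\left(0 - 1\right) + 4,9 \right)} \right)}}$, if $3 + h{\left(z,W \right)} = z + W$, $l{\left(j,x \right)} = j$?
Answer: $\frac{74461}{29589} \approx 2.5165$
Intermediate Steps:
$h{\left(z,W \right)} = -3 + W + z$ ($h{\left(z,W \right)} = -3 + \left(z + W\right) = -3 + \left(W + z\right) = -3 + W + z$)
$- \frac{74461}{-29659 + h{\left(70,l{\left(\left(0 - 1\right) + 4,9 \right)} \right)}} = - \frac{74461}{-29659 + \left(-3 + \left(\left(0 - 1\right) + 4\right) + 70\right)} = - \frac{74461}{-29659 + \left(-3 + \left(-1 + 4\right) + 70\right)} = - \frac{74461}{-29659 + \left(-3 + 3 + 70\right)} = - \frac{74461}{-29659 + 70} = - \frac{74461}{-29589} = \left(-74461\right) \left(- \frac{1}{29589}\right) = \frac{74461}{29589}$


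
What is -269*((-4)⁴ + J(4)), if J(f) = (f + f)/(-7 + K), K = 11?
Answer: -69402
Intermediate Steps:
J(f) = f/2 (J(f) = (f + f)/(-7 + 11) = (2*f)/4 = (2*f)*(¼) = f/2)
-269*((-4)⁴ + J(4)) = -269*((-4)⁴ + (½)*4) = -269*(256 + 2) = -269*258 = -69402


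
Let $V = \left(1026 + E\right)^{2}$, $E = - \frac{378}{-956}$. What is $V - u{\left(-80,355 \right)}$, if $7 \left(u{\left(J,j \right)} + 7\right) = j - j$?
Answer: $\frac{240706640077}{228484} \approx 1.0535 \cdot 10^{6}$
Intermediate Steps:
$u{\left(J,j \right)} = -7$ ($u{\left(J,j \right)} = -7 + \frac{j - j}{7} = -7 + \frac{1}{7} \cdot 0 = -7 + 0 = -7$)
$E = \frac{189}{478}$ ($E = \left(-378\right) \left(- \frac{1}{956}\right) = \frac{189}{478} \approx 0.3954$)
$V = \frac{240705040689}{228484}$ ($V = \left(1026 + \frac{189}{478}\right)^{2} = \left(\frac{490617}{478}\right)^{2} = \frac{240705040689}{228484} \approx 1.0535 \cdot 10^{6}$)
$V - u{\left(-80,355 \right)} = \frac{240705040689}{228484} - -7 = \frac{240705040689}{228484} + 7 = \frac{240706640077}{228484}$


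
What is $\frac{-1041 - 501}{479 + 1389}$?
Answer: $- \frac{771}{934} \approx -0.82548$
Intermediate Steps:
$\frac{-1041 - 501}{479 + 1389} = - \frac{1542}{1868} = \left(-1542\right) \frac{1}{1868} = - \frac{771}{934}$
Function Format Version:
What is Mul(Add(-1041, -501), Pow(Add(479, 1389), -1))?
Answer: Rational(-771, 934) ≈ -0.82548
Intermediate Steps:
Mul(Add(-1041, -501), Pow(Add(479, 1389), -1)) = Mul(-1542, Pow(1868, -1)) = Mul(-1542, Rational(1, 1868)) = Rational(-771, 934)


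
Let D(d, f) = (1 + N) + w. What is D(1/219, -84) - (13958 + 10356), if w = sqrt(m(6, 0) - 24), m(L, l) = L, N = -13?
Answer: -24326 + 3*I*sqrt(2) ≈ -24326.0 + 4.2426*I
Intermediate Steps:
w = 3*I*sqrt(2) (w = sqrt(6 - 24) = sqrt(-18) = 3*I*sqrt(2) ≈ 4.2426*I)
D(d, f) = -12 + 3*I*sqrt(2) (D(d, f) = (1 - 13) + 3*I*sqrt(2) = -12 + 3*I*sqrt(2))
D(1/219, -84) - (13958 + 10356) = (-12 + 3*I*sqrt(2)) - (13958 + 10356) = (-12 + 3*I*sqrt(2)) - 1*24314 = (-12 + 3*I*sqrt(2)) - 24314 = -24326 + 3*I*sqrt(2)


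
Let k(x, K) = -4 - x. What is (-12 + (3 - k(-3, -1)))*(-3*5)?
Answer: 120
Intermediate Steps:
(-12 + (3 - k(-3, -1)))*(-3*5) = (-12 + (3 - (-4 - 1*(-3))))*(-3*5) = (-12 + (3 - (-4 + 3)))*(-15) = (-12 + (3 - 1*(-1)))*(-15) = (-12 + (3 + 1))*(-15) = (-12 + 4)*(-15) = -8*(-15) = 120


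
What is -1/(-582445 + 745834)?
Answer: -1/163389 ≈ -6.1204e-6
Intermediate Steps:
-1/(-582445 + 745834) = -1/163389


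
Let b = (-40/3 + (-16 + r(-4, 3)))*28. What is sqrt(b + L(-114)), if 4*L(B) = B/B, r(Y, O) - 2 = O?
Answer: I*sqrt(24519)/6 ≈ 26.098*I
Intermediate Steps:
r(Y, O) = 2 + O
L(B) = 1/4 (L(B) = (B/B)/4 = (1/4)*1 = 1/4)
b = -2044/3 (b = (-40/3 + (-16 + (2 + 3)))*28 = (-40*1/3 + (-16 + 5))*28 = (-40/3 - 11)*28 = -73/3*28 = -2044/3 ≈ -681.33)
sqrt(b + L(-114)) = sqrt(-2044/3 + 1/4) = sqrt(-8173/12) = I*sqrt(24519)/6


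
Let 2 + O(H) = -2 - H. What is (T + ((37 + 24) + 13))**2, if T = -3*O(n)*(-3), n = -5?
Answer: 6889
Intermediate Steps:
O(H) = -4 - H (O(H) = -2 + (-2 - H) = -4 - H)
T = 9 (T = -3*(-4 - 1*(-5))*(-3) = -3*(-4 + 5)*(-3) = -3*1*(-3) = -3*(-3) = 9)
(T + ((37 + 24) + 13))**2 = (9 + ((37 + 24) + 13))**2 = (9 + (61 + 13))**2 = (9 + 74)**2 = 83**2 = 6889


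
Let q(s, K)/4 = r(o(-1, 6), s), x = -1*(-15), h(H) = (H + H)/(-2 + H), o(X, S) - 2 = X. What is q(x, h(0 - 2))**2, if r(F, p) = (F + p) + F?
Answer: 4624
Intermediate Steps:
o(X, S) = 2 + X
h(H) = 2*H/(-2 + H) (h(H) = (2*H)/(-2 + H) = 2*H/(-2 + H))
x = 15
r(F, p) = p + 2*F
q(s, K) = 8 + 4*s (q(s, K) = 4*(s + 2*(2 - 1)) = 4*(s + 2*1) = 4*(s + 2) = 4*(2 + s) = 8 + 4*s)
q(x, h(0 - 2))**2 = (8 + 4*15)**2 = (8 + 60)**2 = 68**2 = 4624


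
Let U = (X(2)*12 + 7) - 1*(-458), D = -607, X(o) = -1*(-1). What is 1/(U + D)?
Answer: -1/130 ≈ -0.0076923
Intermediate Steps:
X(o) = 1
U = 477 (U = (1*12 + 7) - 1*(-458) = (12 + 7) + 458 = 19 + 458 = 477)
1/(U + D) = 1/(477 - 607) = 1/(-130) = -1/130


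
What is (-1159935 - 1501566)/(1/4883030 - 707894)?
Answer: 4332063076010/1152222546273 ≈ 3.7597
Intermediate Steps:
(-1159935 - 1501566)/(1/4883030 - 707894) = -2661501/(1/4883030 - 707894) = -2661501/(-3456667638819/4883030) = -2661501*(-4883030/3456667638819) = 4332063076010/1152222546273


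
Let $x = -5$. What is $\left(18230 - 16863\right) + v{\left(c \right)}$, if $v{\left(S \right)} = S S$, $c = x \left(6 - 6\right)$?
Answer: $1367$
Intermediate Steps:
$c = 0$ ($c = - 5 \left(6 - 6\right) = \left(-5\right) 0 = 0$)
$v{\left(S \right)} = S^{2}$
$\left(18230 - 16863\right) + v{\left(c \right)} = \left(18230 - 16863\right) + 0^{2} = 1367 + 0 = 1367$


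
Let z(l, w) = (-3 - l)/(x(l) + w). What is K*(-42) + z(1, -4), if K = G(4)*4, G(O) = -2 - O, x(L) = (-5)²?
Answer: 21164/21 ≈ 1007.8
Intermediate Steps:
x(L) = 25
z(l, w) = (-3 - l)/(25 + w)
K = -24 (K = (-2 - 1*4)*4 = (-2 - 4)*4 = -6*4 = -24)
K*(-42) + z(1, -4) = -24*(-42) + (-3 - 1*1)/(25 - 4) = 1008 + (-3 - 1)/21 = 1008 + (1/21)*(-4) = 1008 - 4/21 = 21164/21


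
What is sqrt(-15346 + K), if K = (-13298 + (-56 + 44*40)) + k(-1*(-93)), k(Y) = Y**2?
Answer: I*sqrt(18291) ≈ 135.24*I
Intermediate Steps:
K = -2945 (K = (-13298 + (-56 + 44*40)) + (-1*(-93))**2 = (-13298 + (-56 + 1760)) + 93**2 = (-13298 + 1704) + 8649 = -11594 + 8649 = -2945)
sqrt(-15346 + K) = sqrt(-15346 - 2945) = sqrt(-18291) = I*sqrt(18291)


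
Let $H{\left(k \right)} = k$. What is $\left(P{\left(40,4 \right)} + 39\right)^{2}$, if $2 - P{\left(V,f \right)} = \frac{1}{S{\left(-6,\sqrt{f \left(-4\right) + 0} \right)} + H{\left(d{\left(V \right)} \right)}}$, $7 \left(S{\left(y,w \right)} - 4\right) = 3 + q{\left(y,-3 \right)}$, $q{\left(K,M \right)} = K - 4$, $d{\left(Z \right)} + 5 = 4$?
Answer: $\frac{6561}{4} \approx 1640.3$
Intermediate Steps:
$d{\left(Z \right)} = -1$ ($d{\left(Z \right)} = -5 + 4 = -1$)
$q{\left(K,M \right)} = -4 + K$
$S{\left(y,w \right)} = \frac{27}{7} + \frac{y}{7}$ ($S{\left(y,w \right)} = 4 + \frac{3 + \left(-4 + y\right)}{7} = 4 + \frac{-1 + y}{7} = 4 + \left(- \frac{1}{7} + \frac{y}{7}\right) = \frac{27}{7} + \frac{y}{7}$)
$P{\left(V,f \right)} = \frac{3}{2}$ ($P{\left(V,f \right)} = 2 - \frac{1}{\left(\frac{27}{7} + \frac{1}{7} \left(-6\right)\right) - 1} = 2 - \frac{1}{\left(\frac{27}{7} - \frac{6}{7}\right) - 1} = 2 - \frac{1}{3 - 1} = 2 - \frac{1}{2} = \frac{3}{2}$)
$\left(P{\left(40,4 \right)} + 39\right)^{2} = \left(\frac{3}{2} + 39\right)^{2} = \left(\frac{81}{2}\right)^{2} = \frac{6561}{4}$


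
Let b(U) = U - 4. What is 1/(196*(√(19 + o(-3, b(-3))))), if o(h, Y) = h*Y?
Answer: √10/3920 ≈ 0.00080670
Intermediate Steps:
b(U) = -4 + U
o(h, Y) = Y*h
1/(196*(√(19 + o(-3, b(-3))))) = 1/(196*(√(19 + (-4 - 3)*(-3)))) = 1/(196*(√(19 - 7*(-3)))) = 1/(196*(√(19 + 21))) = 1/(196*(√40)) = 1/(196*((2*√10))) = (√10/20)/196 = √10/3920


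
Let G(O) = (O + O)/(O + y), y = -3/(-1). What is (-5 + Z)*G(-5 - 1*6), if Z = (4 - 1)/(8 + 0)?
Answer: -407/32 ≈ -12.719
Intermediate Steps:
Z = 3/8 ≈ 0.37500
y = 3 (y = -3*(-1) = 3)
G(O) = 2*O/(3 + O) (G(O) = (O + O)/(O + 3) = (2*O)/(3 + O) = 2*O/(3 + O))
(-5 + Z)*G(-5 - 1*6) = (-5 + 3/8)*(2*(-5 - 1*6)/(3 + (-5 - 1*6))) = -37*(-5 - 6)/(4*(3 + (-5 - 6))) = -37*(-11)/(4*(3 - 11)) = -37*(-11)/(4*(-8)) = -37*(-11)*(-1)/(4*8) = -37/8*11/4 = -407/32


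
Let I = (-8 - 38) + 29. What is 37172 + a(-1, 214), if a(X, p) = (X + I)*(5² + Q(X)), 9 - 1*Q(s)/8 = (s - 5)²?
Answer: 40610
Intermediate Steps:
Q(s) = 72 - 8*(-5 + s)² (Q(s) = 72 - 8*(s - 5)² = 72 - 8*(-5 + s)²)
I = -17 (I = -46 + 29 = -17)
a(X, p) = (-17 + X)*(97 - 8*(-5 + X)²) (a(X, p) = (X - 17)*(5² + (72 - 8*(-5 + X)²)) = (-17 + X)*(25 + (72 - 8*(-5 + X)²)) = (-17 + X)*(97 - 8*(-5 + X)²))
37172 + a(-1, 214) = 37172 + (1751 - 1463*(-1) - 8*(-1)³ + 216*(-1)²) = 37172 + (1751 + 1463 - 8*(-1) + 216*1) = 37172 + (1751 + 1463 + 8 + 216) = 37172 + 3438 = 40610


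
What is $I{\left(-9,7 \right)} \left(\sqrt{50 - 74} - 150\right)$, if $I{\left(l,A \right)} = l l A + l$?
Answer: $-83700 + 1116 i \sqrt{6} \approx -83700.0 + 2733.6 i$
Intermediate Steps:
$I{\left(l,A \right)} = l + A l^{2}$ ($I{\left(l,A \right)} = l^{2} A + l = A l^{2} + l = l + A l^{2}$)
$I{\left(-9,7 \right)} \left(\sqrt{50 - 74} - 150\right) = - 9 \left(1 + 7 \left(-9\right)\right) \left(\sqrt{50 - 74} - 150\right) = - 9 \left(1 - 63\right) \left(\sqrt{-24} - 150\right) = \left(-9\right) \left(-62\right) \left(2 i \sqrt{6} - 150\right) = 558 \left(-150 + 2 i \sqrt{6}\right) = -83700 + 1116 i \sqrt{6}$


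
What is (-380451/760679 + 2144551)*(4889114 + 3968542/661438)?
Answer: 114683175897153675788682/10937869487 ≈ 1.0485e+13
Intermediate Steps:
(-380451/760679 + 2144551)*(4889114 + 3968542/661438) = (-380451*1/760679 + 2144551)*(4889114 + 3968542*(1/661438)) = (-380451/760679 + 2144551)*(4889114 + 1984271/330719) = (1631314529678/760679)*(1616924877237/330719) = 114683175897153675788682/10937869487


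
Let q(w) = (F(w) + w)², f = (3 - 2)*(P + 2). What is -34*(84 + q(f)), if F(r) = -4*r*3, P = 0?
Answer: -19312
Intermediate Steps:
f = 2 (f = (3 - 2)*(0 + 2) = 1*2 = 2)
F(r) = -12*r
q(w) = 121*w² (q(w) = (-12*w + w)² = (-11*w)² = 121*w²)
-34*(84 + q(f)) = -34*(84 + 121*2²) = -34*(84 + 121*4) = -34*(84 + 484) = -34*568 = -19312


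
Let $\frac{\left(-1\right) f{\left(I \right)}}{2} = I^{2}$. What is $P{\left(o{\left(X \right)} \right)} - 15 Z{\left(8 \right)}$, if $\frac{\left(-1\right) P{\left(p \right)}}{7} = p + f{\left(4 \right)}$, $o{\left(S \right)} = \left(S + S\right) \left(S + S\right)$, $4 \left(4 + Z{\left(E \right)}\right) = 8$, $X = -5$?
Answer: $-446$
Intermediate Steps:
$f{\left(I \right)} = - 2 I^{2}$
$Z{\left(E \right)} = -2$ ($Z{\left(E \right)} = -4 + \frac{1}{4} \cdot 8 = -4 + 2 = -2$)
$o{\left(S \right)} = 4 S^{2}$ ($o{\left(S \right)} = 2 S 2 S = 4 S^{2}$)
$P{\left(p \right)} = 224 - 7 p$ ($P{\left(p \right)} = - 7 \left(p - 2 \cdot 4^{2}\right) = - 7 \left(p - 32\right) = - 7 \left(-32 + p\right) = 224 - 7 p$)
$P{\left(o{\left(X \right)} \right)} - 15 Z{\left(8 \right)} = \left(224 - 7 \cdot 4 \left(-5\right)^{2}\right) - -30 = \left(224 - 7 \cdot 4 \cdot 25\right) + 30 = \left(224 - 700\right) + 30 = -476 + 30 = -446$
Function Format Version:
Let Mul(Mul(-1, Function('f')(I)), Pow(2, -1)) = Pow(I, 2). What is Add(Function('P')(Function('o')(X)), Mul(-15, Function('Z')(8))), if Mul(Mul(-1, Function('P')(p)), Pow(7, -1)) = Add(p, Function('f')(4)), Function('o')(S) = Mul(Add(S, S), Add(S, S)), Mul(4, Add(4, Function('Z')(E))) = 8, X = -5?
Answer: -446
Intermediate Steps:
Function('f')(I) = Mul(-2, Pow(I, 2))
Function('Z')(E) = -2 (Function('Z')(E) = Add(-4, Mul(Rational(1, 4), 8)) = Add(-4, 2) = -2)
Function('o')(S) = Mul(4, Pow(S, 2)) (Function('o')(S) = Mul(Mul(2, S), Mul(2, S)) = Mul(4, Pow(S, 2)))
Function('P')(p) = Add(224, Mul(-7, p)) (Function('P')(p) = Mul(-7, Add(p, Mul(-2, Pow(4, 2)))) = Mul(-7, Add(p, Mul(-2, 16))) = Mul(-7, Add(p, -32)) = Mul(-7, Add(-32, p)) = Add(224, Mul(-7, p)))
Add(Function('P')(Function('o')(X)), Mul(-15, Function('Z')(8))) = Add(Add(224, Mul(-7, Mul(4, Pow(-5, 2)))), Mul(-15, -2)) = Add(Add(224, Mul(-7, Mul(4, 25))), 30) = Add(Add(224, Mul(-7, 100)), 30) = Add(Add(224, -700), 30) = Add(-476, 30) = -446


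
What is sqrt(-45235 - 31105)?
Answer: 2*I*sqrt(19085) ≈ 276.3*I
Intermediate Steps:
sqrt(-45235 - 31105) = sqrt(-76340) = 2*I*sqrt(19085)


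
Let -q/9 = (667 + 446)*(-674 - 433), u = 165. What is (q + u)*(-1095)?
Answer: -12142437480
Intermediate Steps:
q = 11088819 (q = -9*(667 + 446)*(-674 - 433) = -10017*(-1107) = -9*(-1232091) = 11088819)
(q + u)*(-1095) = (11088819 + 165)*(-1095) = 11088984*(-1095) = -12142437480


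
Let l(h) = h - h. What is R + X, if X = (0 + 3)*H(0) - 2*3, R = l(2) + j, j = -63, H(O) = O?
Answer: -69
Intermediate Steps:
l(h) = 0
R = -63 (R = 0 - 63 = -63)
X = -6 (X = (0 + 3)*0 - 2*3 = 3*0 - 6 = 0 - 6 = -6)
R + X = -63 - 6 = -69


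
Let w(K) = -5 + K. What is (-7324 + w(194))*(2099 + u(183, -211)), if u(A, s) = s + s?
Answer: -11965395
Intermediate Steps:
u(A, s) = 2*s
(-7324 + w(194))*(2099 + u(183, -211)) = (-7324 + (-5 + 194))*(2099 + 2*(-211)) = (-7324 + 189)*(2099 - 422) = -7135*1677 = -11965395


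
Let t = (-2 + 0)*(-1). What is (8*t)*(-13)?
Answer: -208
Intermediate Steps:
t = 2 (t = -2*(-1) = 2)
(8*t)*(-13) = (8*2)*(-13) = 16*(-13) = -208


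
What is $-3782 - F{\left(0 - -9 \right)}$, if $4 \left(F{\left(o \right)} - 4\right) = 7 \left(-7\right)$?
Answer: $- \frac{15095}{4} \approx -3773.8$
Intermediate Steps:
$F{\left(o \right)} = - \frac{33}{4}$ ($F{\left(o \right)} = 4 + \frac{7 \left(-7\right)}{4} = 4 + \frac{1}{4} \left(-49\right) = 4 - \frac{49}{4} = - \frac{33}{4}$)
$-3782 - F{\left(0 - -9 \right)} = -3782 - - \frac{33}{4} = -3782 + \frac{33}{4} = - \frac{15095}{4}$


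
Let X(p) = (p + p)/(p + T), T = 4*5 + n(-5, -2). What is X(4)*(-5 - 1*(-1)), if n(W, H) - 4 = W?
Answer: -32/23 ≈ -1.3913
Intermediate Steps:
n(W, H) = 4 + W
T = 19 (T = 4*5 + (4 - 5) = 20 - 1 = 19)
X(p) = 2*p/(19 + p) (X(p) = (p + p)/(p + 19) = (2*p)/(19 + p) = 2*p/(19 + p))
X(4)*(-5 - 1*(-1)) = (2*4/(19 + 4))*(-5 - 1*(-1)) = (2*4/23)*(-5 + 1) = (2*4*(1/23))*(-4) = (8/23)*(-4) = -32/23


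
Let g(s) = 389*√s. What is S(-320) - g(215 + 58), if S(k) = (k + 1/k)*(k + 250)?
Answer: 716807/32 - 389*√273 ≈ 15973.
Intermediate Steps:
S(k) = (250 + k)*(k + 1/k) (S(k) = (k + 1/k)*(250 + k) = (250 + k)*(k + 1/k))
S(-320) - g(215 + 58) = (1 + (-320)² + 250*(-320) + 250/(-320)) - 389*√(215 + 58) = (1 + 102400 - 80000 + 250*(-1/320)) - 389*√273 = (1 + 102400 - 80000 - 25/32) - 389*√273 = 716807/32 - 389*√273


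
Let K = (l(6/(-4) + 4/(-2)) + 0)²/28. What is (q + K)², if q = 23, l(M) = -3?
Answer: 426409/784 ≈ 543.89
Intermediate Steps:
K = 9/28 (K = (-3 + 0)²/28 = (-3)²*(1/28) = 9*(1/28) = 9/28 ≈ 0.32143)
(q + K)² = (23 + 9/28)² = (653/28)² = 426409/784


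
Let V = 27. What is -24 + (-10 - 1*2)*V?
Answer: -348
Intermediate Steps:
-24 + (-10 - 1*2)*V = -24 + (-10 - 1*2)*27 = -24 + (-10 - 2)*27 = -24 - 12*27 = -24 - 324 = -348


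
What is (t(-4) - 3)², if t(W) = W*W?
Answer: 169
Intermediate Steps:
t(W) = W²
(t(-4) - 3)² = ((-4)² - 3)² = (16 - 3)² = 13² = 169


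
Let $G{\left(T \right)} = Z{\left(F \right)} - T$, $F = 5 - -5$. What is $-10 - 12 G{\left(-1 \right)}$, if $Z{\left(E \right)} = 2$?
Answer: $-46$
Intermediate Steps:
$F = 10$ ($F = 5 + 5 = 10$)
$G{\left(T \right)} = 2 - T$
$-10 - 12 G{\left(-1 \right)} = -10 - 12 \left(2 - -1\right) = -10 - 12 \left(2 + 1\right) = -10 - 36 = -46$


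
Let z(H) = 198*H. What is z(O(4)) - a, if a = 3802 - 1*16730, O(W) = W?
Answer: 13720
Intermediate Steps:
a = -12928 (a = 3802 - 16730 = -12928)
z(O(4)) - a = 198*4 - 1*(-12928) = 792 + 12928 = 13720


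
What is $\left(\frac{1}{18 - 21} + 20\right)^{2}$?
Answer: $\frac{3481}{9} \approx 386.78$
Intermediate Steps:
$\left(\frac{1}{18 - 21} + 20\right)^{2} = \left(\frac{1}{-3} + 20\right)^{2} = \left(- \frac{1}{3} + 20\right)^{2} = \left(\frac{59}{3}\right)^{2} = \frac{3481}{9}$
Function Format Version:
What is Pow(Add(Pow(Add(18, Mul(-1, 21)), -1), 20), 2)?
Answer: Rational(3481, 9) ≈ 386.78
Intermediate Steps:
Pow(Add(Pow(Add(18, Mul(-1, 21)), -1), 20), 2) = Pow(Add(Pow(Add(18, -21), -1), 20), 2) = Pow(Add(Pow(-3, -1), 20), 2) = Pow(Add(Rational(-1, 3), 20), 2) = Pow(Rational(59, 3), 2) = Rational(3481, 9)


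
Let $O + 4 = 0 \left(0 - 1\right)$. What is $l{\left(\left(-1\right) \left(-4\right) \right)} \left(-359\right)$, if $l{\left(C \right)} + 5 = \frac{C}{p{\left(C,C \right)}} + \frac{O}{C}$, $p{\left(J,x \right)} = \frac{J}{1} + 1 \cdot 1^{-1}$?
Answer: $\frac{9334}{5} \approx 1866.8$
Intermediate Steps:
$p{\left(J,x \right)} = 1 + J$ ($p{\left(J,x \right)} = J 1 + 1 \cdot 1 = J + 1 = 1 + J$)
$O = -4$ ($O = -4 + 0 \left(0 - 1\right) = -4 + 0 \left(-1\right) = -4 + 0 = -4$)
$l{\left(C \right)} = -5 - \frac{4}{C} + \frac{C}{1 + C}$ ($l{\left(C \right)} = -5 + \left(\frac{C}{1 + C} - \frac{4}{C}\right) = -5 + \left(- \frac{4}{C} + \frac{C}{1 + C}\right) = -5 - \frac{4}{C} + \frac{C}{1 + C}$)
$l{\left(\left(-1\right) \left(-4\right) \right)} \left(-359\right) = \left(-5 - \frac{4}{\left(-1\right) \left(-4\right)} + \frac{\left(-1\right) \left(-4\right)}{1 - -4}\right) \left(-359\right) = \left(-5 - \frac{4}{4} + \frac{4}{1 + 4}\right) \left(-359\right) = \left(-5 - 1 + \frac{4}{5}\right) \left(-359\right) = \left(- \frac{26}{5}\right) \left(-359\right) = \frac{9334}{5}$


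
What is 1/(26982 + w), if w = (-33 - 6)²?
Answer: 1/28503 ≈ 3.5084e-5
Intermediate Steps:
w = 1521 (w = (-39)² = 1521)
1/(26982 + w) = 1/(26982 + 1521) = 1/28503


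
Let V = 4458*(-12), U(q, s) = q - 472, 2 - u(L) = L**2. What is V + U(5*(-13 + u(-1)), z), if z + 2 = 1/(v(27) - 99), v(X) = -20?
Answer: -54028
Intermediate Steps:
u(L) = 2 - L**2
z = -239/119 (z = -2 + 1/(-20 - 99) = -2 + 1/(-119) = -2 - 1/119 = -239/119 ≈ -2.0084)
U(q, s) = -472 + q
V = -53496
V + U(5*(-13 + u(-1)), z) = -53496 + (-472 + 5*(-13 + (2 - 1*(-1)**2))) = -53496 + (-472 + 5*(-13 + (2 - 1*1))) = -53496 + (-472 + 5*(-13 + (2 - 1))) = -53496 + (-472 + 5*(-13 + 1)) = -53496 + (-472 + 5*(-12)) = -53496 + (-472 - 60) = -53496 - 532 = -54028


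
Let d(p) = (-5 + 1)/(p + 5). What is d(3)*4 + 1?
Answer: -1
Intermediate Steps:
d(p) = -4/(5 + p)
d(3)*4 + 1 = -4/(5 + 3)*4 + 1 = -4/8*4 + 1 = -4*1/8*4 + 1 = -1/2*4 + 1 = -2 + 1 = -1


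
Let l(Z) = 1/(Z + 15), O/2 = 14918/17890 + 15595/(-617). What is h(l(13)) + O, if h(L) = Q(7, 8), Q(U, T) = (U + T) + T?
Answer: -142851649/5519065 ≈ -25.883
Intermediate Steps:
O = -269790144/5519065 (O = 2*(14918/17890 + 15595/(-617)) = 2*(14918*(1/17890) + 15595*(-1/617)) = 2*(7459/8945 - 15595/617) = 2*(-134895072/5519065) = -269790144/5519065 ≈ -48.883)
Q(U, T) = U + 2*T (Q(U, T) = (T + U) + T = U + 2*T)
l(Z) = 1/(15 + Z)
h(L) = 23 (h(L) = 7 + 2*8 = 7 + 16 = 23)
h(l(13)) + O = 23 - 269790144/5519065 = -142851649/5519065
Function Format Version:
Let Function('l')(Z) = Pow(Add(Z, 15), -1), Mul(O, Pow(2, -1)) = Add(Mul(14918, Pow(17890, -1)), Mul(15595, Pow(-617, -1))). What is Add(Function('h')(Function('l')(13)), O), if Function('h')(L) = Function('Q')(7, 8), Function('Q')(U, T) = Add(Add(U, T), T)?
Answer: Rational(-142851649, 5519065) ≈ -25.883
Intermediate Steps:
O = Rational(-269790144, 5519065) (O = Mul(2, Add(Mul(14918, Pow(17890, -1)), Mul(15595, Pow(-617, -1)))) = Mul(2, Add(Mul(14918, Rational(1, 17890)), Mul(15595, Rational(-1, 617)))) = Mul(2, Add(Rational(7459, 8945), Rational(-15595, 617))) = Mul(2, Rational(-134895072, 5519065)) = Rational(-269790144, 5519065) ≈ -48.883)
Function('Q')(U, T) = Add(U, Mul(2, T)) (Function('Q')(U, T) = Add(Add(T, U), T) = Add(U, Mul(2, T)))
Function('l')(Z) = Pow(Add(15, Z), -1)
Function('h')(L) = 23 (Function('h')(L) = Add(7, Mul(2, 8)) = Add(7, 16) = 23)
Add(Function('h')(Function('l')(13)), O) = Add(23, Rational(-269790144, 5519065)) = Rational(-142851649, 5519065)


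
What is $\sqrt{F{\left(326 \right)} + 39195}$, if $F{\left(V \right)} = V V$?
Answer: $\sqrt{145471} \approx 381.41$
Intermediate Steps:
$F{\left(V \right)} = V^{2}$
$\sqrt{F{\left(326 \right)} + 39195} = \sqrt{326^{2} + 39195} = \sqrt{106276 + 39195} = \sqrt{145471}$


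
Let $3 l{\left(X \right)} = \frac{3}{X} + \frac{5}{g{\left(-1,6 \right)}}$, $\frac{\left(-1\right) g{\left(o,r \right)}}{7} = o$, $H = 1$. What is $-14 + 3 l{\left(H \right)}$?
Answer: $- \frac{72}{7} \approx -10.286$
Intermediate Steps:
$g{\left(o,r \right)} = - 7 o$
$l{\left(X \right)} = \frac{5}{21} + \frac{1}{X}$ ($l{\left(X \right)} = \frac{\frac{3}{X} + \frac{5}{\left(-7\right) \left(-1\right)}}{3} = \frac{\frac{3}{X} + \frac{5}{7}}{3} = \frac{\frac{5}{7} + \frac{3}{X}}{3} = \frac{5}{21} + \frac{1}{X}$)
$-14 + 3 l{\left(H \right)} = -14 + 3 \left(\frac{5}{21} + 1^{-1}\right) = -14 + 3 \left(\frac{5}{21} + 1\right) = -14 + 3 \cdot \frac{26}{21} = -14 + \frac{26}{7} = - \frac{72}{7}$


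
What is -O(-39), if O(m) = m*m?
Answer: -1521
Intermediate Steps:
O(m) = m²
-O(-39) = -1*(-39)² = -1*1521 = -1521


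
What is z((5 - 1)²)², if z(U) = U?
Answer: 256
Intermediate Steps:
z((5 - 1)²)² = ((5 - 1)²)² = (4²)² = 16² = 256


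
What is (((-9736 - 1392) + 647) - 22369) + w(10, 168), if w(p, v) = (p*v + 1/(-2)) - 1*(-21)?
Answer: -62299/2 ≈ -31150.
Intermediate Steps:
w(p, v) = 41/2 + p*v (w(p, v) = (p*v - ½) + 21 = (-½ + p*v) + 21 = 41/2 + p*v)
(((-9736 - 1392) + 647) - 22369) + w(10, 168) = (((-9736 - 1392) + 647) - 22369) + (41/2 + 10*168) = ((-11128 + 647) - 22369) + (41/2 + 1680) = (-10481 - 22369) + 3401/2 = -32850 + 3401/2 = -62299/2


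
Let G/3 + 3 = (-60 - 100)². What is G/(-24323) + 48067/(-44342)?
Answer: -351861551/82963882 ≈ -4.2411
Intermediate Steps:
G = 76791 (G = -9 + 3*(-60 - 100)² = -9 + 3*(-160)² = -9 + 3*25600 = -9 + 76800 = 76791)
G/(-24323) + 48067/(-44342) = 76791/(-24323) + 48067/(-44342) = 76791*(-1/24323) + 48067*(-1/44342) = -5907/1871 - 48067/44342 = -351861551/82963882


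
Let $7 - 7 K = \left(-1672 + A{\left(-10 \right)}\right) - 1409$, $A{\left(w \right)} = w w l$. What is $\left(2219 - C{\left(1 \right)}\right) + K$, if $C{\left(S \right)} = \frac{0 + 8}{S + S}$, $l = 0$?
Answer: $\frac{18593}{7} \approx 2656.1$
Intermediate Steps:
$C{\left(S \right)} = \frac{4}{S}$ ($C{\left(S \right)} = \frac{8}{2 S} = 8 \frac{1}{2 S} = \frac{4}{S}$)
$A{\left(w \right)} = 0$ ($A{\left(w \right)} = w w 0 = w^{2} \cdot 0 = 0$)
$K = \frac{3088}{7}$ ($K = 1 - \frac{\left(-1672 + 0\right) - 1409}{7} = 1 - \frac{-1672 - 1409}{7} = 1 - - \frac{3081}{7} = 1 + \frac{3081}{7} = \frac{3088}{7} \approx 441.14$)
$\left(2219 - C{\left(1 \right)}\right) + K = \left(2219 - \frac{4}{1}\right) + \frac{3088}{7} = \left(2219 - 4 \cdot 1\right) + \frac{3088}{7} = \left(2219 - 4\right) + \frac{3088}{7} = 2215 + \frac{3088}{7} = \frac{18593}{7}$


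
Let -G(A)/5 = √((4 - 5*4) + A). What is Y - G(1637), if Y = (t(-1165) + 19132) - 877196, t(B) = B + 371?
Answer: -858858 + 5*√1621 ≈ -8.5866e+5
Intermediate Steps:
t(B) = 371 + B
G(A) = -5*√(-16 + A) (G(A) = -5*√((4 - 5*4) + A) = -5*√((4 - 20) + A) = -5*√(-16 + A))
Y = -858858 (Y = ((371 - 1165) + 19132) - 877196 = (-794 + 19132) - 877196 = 18338 - 877196 = -858858)
Y - G(1637) = -858858 - (-5)*√(-16 + 1637) = -858858 - (-5)*√1621 = -858858 + 5*√1621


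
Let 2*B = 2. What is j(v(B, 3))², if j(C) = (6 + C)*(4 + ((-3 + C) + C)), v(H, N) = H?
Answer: 441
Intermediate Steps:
B = 1 (B = (½)*2 = 1)
j(C) = (1 + 2*C)*(6 + C) (j(C) = (6 + C)*(4 + (-3 + 2*C)) = (6 + C)*(1 + 2*C) = (1 + 2*C)*(6 + C))
j(v(B, 3))² = (6 + 2*1² + 13*1)² = (6 + 2*1 + 13)² = (6 + 2 + 13)² = 21² = 441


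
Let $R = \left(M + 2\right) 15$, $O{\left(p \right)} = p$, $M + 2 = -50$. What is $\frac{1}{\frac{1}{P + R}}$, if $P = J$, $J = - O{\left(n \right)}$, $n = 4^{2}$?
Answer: $-766$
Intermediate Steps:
$M = -52$ ($M = -2 - 50 = -52$)
$n = 16$
$J = -16$ ($J = \left(-1\right) 16 = -16$)
$P = -16$
$R = -750$ ($R = \left(-52 + 2\right) 15 = \left(-50\right) 15 = -750$)
$\frac{1}{\frac{1}{P + R}} = \frac{1}{\frac{1}{-16 - 750}} = \frac{1}{\frac{1}{-766}} = \frac{1}{- \frac{1}{766}} = -766$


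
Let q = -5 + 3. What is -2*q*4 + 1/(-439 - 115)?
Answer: 8863/554 ≈ 15.998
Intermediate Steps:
q = -2
-2*q*4 + 1/(-439 - 115) = -2*(-2)*4 + 1/(-439 - 115) = 4*4 + 1/(-554) = 16 - 1/554 = 8863/554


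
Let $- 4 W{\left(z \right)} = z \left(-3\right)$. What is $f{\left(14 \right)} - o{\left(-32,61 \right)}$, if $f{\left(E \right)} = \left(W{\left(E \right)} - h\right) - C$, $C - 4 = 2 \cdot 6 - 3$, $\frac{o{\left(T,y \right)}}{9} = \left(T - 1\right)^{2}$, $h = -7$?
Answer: $- \frac{19593}{2} \approx -9796.5$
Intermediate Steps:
$o{\left(T,y \right)} = 9 \left(-1 + T\right)^{2}$ ($o{\left(T,y \right)} = 9 \left(T - 1\right)^{2} = 9 \left(-1 + T\right)^{2}$)
$W{\left(z \right)} = \frac{3 z}{4}$ ($W{\left(z \right)} = - \frac{z \left(-3\right)}{4} = - \frac{\left(-3\right) z}{4} = \frac{3 z}{4}$)
$C = 13$ ($C = 4 + \left(2 \cdot 6 - 3\right) = 4 + \left(12 - 3\right) = 4 + 9 = 13$)
$f{\left(E \right)} = -6 + \frac{3 E}{4}$ ($f{\left(E \right)} = \left(\frac{3 E}{4} - -7\right) - 13 = \left(\frac{3 E}{4} + 7\right) - 13 = \left(7 + \frac{3 E}{4}\right) - 13 = -6 + \frac{3 E}{4}$)
$f{\left(14 \right)} - o{\left(-32,61 \right)} = \left(-6 + \frac{3}{4} \cdot 14\right) - 9 \left(-1 - 32\right)^{2} = \left(-6 + \frac{21}{2}\right) - 9 \left(-33\right)^{2} = \frac{9}{2} - 9 \cdot 1089 = \frac{9}{2} - 9801 = - \frac{19593}{2}$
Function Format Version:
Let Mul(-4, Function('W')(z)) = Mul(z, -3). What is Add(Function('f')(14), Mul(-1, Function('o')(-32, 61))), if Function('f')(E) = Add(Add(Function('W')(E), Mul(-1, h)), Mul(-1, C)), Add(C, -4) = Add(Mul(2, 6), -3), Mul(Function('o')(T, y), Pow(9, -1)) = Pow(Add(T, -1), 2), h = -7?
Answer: Rational(-19593, 2) ≈ -9796.5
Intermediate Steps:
Function('o')(T, y) = Mul(9, Pow(Add(-1, T), 2)) (Function('o')(T, y) = Mul(9, Pow(Add(T, -1), 2)) = Mul(9, Pow(Add(-1, T), 2)))
Function('W')(z) = Mul(Rational(3, 4), z) (Function('W')(z) = Mul(Rational(-1, 4), Mul(z, -3)) = Mul(Rational(-1, 4), Mul(-3, z)) = Mul(Rational(3, 4), z))
C = 13 (C = Add(4, Add(Mul(2, 6), -3)) = Add(4, Add(12, -3)) = Add(4, 9) = 13)
Function('f')(E) = Add(-6, Mul(Rational(3, 4), E)) (Function('f')(E) = Add(Add(Mul(Rational(3, 4), E), Mul(-1, -7)), Mul(-1, 13)) = Add(Add(Mul(Rational(3, 4), E), 7), -13) = Add(Add(7, Mul(Rational(3, 4), E)), -13) = Add(-6, Mul(Rational(3, 4), E)))
Add(Function('f')(14), Mul(-1, Function('o')(-32, 61))) = Add(Add(-6, Mul(Rational(3, 4), 14)), Mul(-1, Mul(9, Pow(Add(-1, -32), 2)))) = Add(Add(-6, Rational(21, 2)), Mul(-1, Mul(9, Pow(-33, 2)))) = Add(Rational(9, 2), Mul(-1, Mul(9, 1089))) = Add(Rational(9, 2), Mul(-1, 9801)) = Add(Rational(9, 2), -9801) = Rational(-19593, 2)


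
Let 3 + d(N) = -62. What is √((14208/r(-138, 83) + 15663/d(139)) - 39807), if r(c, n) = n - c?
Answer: I*√48821072430/1105 ≈ 199.96*I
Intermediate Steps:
d(N) = -65 (d(N) = -3 - 62 = -65)
√((14208/r(-138, 83) + 15663/d(139)) - 39807) = √((14208/(83 - 1*(-138)) + 15663/(-65)) - 39807) = √((14208/(83 + 138) + 15663*(-1/65)) - 39807) = √((14208/221 - 15663/65) - 39807) = √(-195231/1105 - 39807) = √(-44181966/1105) = I*√48821072430/1105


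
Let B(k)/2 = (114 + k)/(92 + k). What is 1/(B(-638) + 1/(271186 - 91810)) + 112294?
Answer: 3518310754322/31331099 ≈ 1.1229e+5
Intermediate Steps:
B(k) = 2*(114 + k)/(92 + k) (B(k) = 2*((114 + k)/(92 + k)) = 2*(114 + k)/(92 + k))
1/(B(-638) + 1/(271186 - 91810)) + 112294 = 1/(2*(114 - 638)/(92 - 638) + 1/(271186 - 91810)) + 112294 = 1/(2*(-524)/(-546) + 1/179376) + 112294 = 1/(2*(-1/546)*(-524) + 1/179376) + 112294 = 1/(524/273 + 1/179376) + 112294 = 1/(31331099/16323216) + 112294 = 16323216/31331099 + 112294 = 3518310754322/31331099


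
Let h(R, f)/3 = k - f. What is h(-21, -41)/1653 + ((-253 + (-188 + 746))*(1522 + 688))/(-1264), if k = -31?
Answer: -185694455/348232 ≈ -533.25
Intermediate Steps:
h(R, f) = -93 - 3*f (h(R, f) = 3*(-31 - f) = -93 - 3*f)
h(-21, -41)/1653 + ((-253 + (-188 + 746))*(1522 + 688))/(-1264) = (-93 - 3*(-41))/1653 + ((-253 + (-188 + 746))*(1522 + 688))/(-1264) = (-93 + 123)*(1/1653) + ((-253 + 558)*2210)*(-1/1264) = 30*(1/1653) + (305*2210)*(-1/1264) = 10/551 + 674050*(-1/1264) = 10/551 - 337025/632 = -185694455/348232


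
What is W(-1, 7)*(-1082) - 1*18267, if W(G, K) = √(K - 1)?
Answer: -18267 - 1082*√6 ≈ -20917.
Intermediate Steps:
W(G, K) = √(-1 + K)
W(-1, 7)*(-1082) - 1*18267 = √(-1 + 7)*(-1082) - 1*18267 = √6*(-1082) - 18267 = -1082*√6 - 18267 = -18267 - 1082*√6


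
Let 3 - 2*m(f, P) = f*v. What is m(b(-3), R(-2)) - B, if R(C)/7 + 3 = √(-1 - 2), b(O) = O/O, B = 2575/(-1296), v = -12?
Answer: 12295/1296 ≈ 9.4869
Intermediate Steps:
B = -2575/1296 (B = 2575*(-1/1296) = -2575/1296 ≈ -1.9869)
b(O) = 1
R(C) = -21 + 7*I*√3 (R(C) = -21 + 7*√(-1 - 2) = -21 + 7*√(-3) = -21 + 7*(I*√3) = -21 + 7*I*√3)
m(f, P) = 3/2 + 6*f (m(f, P) = 3/2 - f*(-12)/2 = 3/2 - (-6)*f = 3/2 + 6*f)
m(b(-3), R(-2)) - B = (3/2 + 6*1) - 1*(-2575/1296) = (3/2 + 6) + 2575/1296 = 15/2 + 2575/1296 = 12295/1296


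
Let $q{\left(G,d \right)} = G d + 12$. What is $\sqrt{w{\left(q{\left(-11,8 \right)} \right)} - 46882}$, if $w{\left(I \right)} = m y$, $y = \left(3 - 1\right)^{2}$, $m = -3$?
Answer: $i \sqrt{46894} \approx 216.55 i$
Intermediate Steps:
$q{\left(G,d \right)} = 12 + G d$
$y = 4$ ($y = 2^{2} = 4$)
$w{\left(I \right)} = -12$ ($w{\left(I \right)} = \left(-3\right) 4 = -12$)
$\sqrt{w{\left(q{\left(-11,8 \right)} \right)} - 46882} = \sqrt{-12 - 46882} = \sqrt{-46894} = i \sqrt{46894}$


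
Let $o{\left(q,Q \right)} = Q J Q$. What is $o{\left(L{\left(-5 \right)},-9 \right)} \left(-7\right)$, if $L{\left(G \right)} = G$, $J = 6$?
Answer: $-3402$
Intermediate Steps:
$o{\left(q,Q \right)} = 6 Q^{2}$ ($o{\left(q,Q \right)} = Q 6 Q = 6 Q Q = 6 Q^{2}$)
$o{\left(L{\left(-5 \right)},-9 \right)} \left(-7\right) = 6 \left(-9\right)^{2} \left(-7\right) = 6 \cdot 81 \left(-7\right) = 486 \left(-7\right) = -3402$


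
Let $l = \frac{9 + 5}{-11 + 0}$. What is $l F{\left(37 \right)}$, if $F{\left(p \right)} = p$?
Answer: $- \frac{518}{11} \approx -47.091$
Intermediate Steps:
$l = - \frac{14}{11}$ ($l = \frac{14}{-11} = 14 \left(- \frac{1}{11}\right) = - \frac{14}{11} \approx -1.2727$)
$l F{\left(37 \right)} = \left(- \frac{14}{11}\right) 37 = - \frac{518}{11}$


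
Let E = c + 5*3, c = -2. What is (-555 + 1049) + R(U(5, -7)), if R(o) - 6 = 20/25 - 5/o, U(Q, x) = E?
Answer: 32527/65 ≈ 500.42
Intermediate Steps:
E = 13 (E = -2 + 5*3 = -2 + 15 = 13)
U(Q, x) = 13
R(o) = 34/5 - 5/o (R(o) = 6 + (20/25 - 5/o) = 6 + (20*(1/25) - 5/o) = 6 + (⅘ - 5/o) = 34/5 - 5/o)
(-555 + 1049) + R(U(5, -7)) = (-555 + 1049) + (34/5 - 5/13) = 494 + (34/5 - 5*1/13) = 494 + (34/5 - 5/13) = 494 + 417/65 = 32527/65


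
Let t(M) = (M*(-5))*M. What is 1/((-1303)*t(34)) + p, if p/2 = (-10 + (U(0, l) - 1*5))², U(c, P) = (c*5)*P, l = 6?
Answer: 3389103001/7531340 ≈ 450.00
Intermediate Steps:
U(c, P) = 5*P*c (U(c, P) = (5*c)*P = 5*P*c)
t(M) = -5*M² (t(M) = (-5*M)*M = -5*M²)
p = 450 (p = 2*(-10 + (5*6*0 - 1*5))² = 2*(-10 + (0 - 5))² = 2*(-10 - 5)² = 2*(-15)² = 2*225 = 450)
1/((-1303)*t(34)) + p = 1/((-1303)*((-5*34²))) + 450 = -1/(1303*((-5*1156))) + 450 = -1/1303/(-5780) + 450 = -1/1303*(-1/5780) + 450 = 1/7531340 + 450 = 3389103001/7531340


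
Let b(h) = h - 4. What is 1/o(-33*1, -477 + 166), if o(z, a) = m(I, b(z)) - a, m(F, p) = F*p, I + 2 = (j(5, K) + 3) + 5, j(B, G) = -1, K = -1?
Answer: 1/126 ≈ 0.0079365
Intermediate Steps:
b(h) = -4 + h
I = 5 (I = -2 + ((-1 + 3) + 5) = -2 + (2 + 5) = -2 + 7 = 5)
o(z, a) = -20 - a + 5*z (o(z, a) = 5*(-4 + z) - a = (-20 + 5*z) - a = -20 - a + 5*z)
1/o(-33*1, -477 + 166) = 1/(-20 - (-477 + 166) + 5*(-33*1)) = 1/(-20 - 1*(-311) + 5*(-33)) = 1/(-20 + 311 - 165) = 1/126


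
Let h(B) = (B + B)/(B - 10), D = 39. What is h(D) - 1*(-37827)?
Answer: 1097061/29 ≈ 37830.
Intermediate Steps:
h(B) = 2*B/(-10 + B) (h(B) = (2*B)/(-10 + B) = 2*B/(-10 + B))
h(D) - 1*(-37827) = 2*39/(-10 + 39) - 1*(-37827) = 2*39/29 + 37827 = 2*39*(1/29) + 37827 = 78/29 + 37827 = 1097061/29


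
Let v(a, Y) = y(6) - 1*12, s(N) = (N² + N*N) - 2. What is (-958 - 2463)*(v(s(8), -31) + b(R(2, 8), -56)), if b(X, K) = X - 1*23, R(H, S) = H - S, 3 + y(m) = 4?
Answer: 136840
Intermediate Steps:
y(m) = 1 (y(m) = -3 + 4 = 1)
b(X, K) = -23 + X (b(X, K) = X - 23 = -23 + X)
s(N) = -2 + 2*N² (s(N) = (N² + N²) - 2 = 2*N² - 2 = -2 + 2*N²)
v(a, Y) = -11 (v(a, Y) = 1 - 1*12 = 1 - 12 = -11)
(-958 - 2463)*(v(s(8), -31) + b(R(2, 8), -56)) = (-958 - 2463)*(-11 + (-23 + (2 - 1*8))) = -3421*(-11 + (-23 + (2 - 8))) = -3421*(-11 + (-23 - 6)) = -3421*(-11 - 29) = -3421*(-40) = 136840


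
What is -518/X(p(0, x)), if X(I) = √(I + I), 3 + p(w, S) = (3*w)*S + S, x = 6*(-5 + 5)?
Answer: 259*I*√6/3 ≈ 211.47*I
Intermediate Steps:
x = 0 (x = 6*0 = 0)
p(w, S) = -3 + S + 3*S*w (p(w, S) = -3 + ((3*w)*S + S) = -3 + (3*S*w + S) = -3 + (S + 3*S*w) = -3 + S + 3*S*w)
X(I) = √2*√I (X(I) = √(2*I) = √2*√I)
-518/X(p(0, x)) = -518*√2/(2*√(-3 + 0 + 3*0*0)) = -518*√2/(2*√(-3 + 0 + 0)) = -518*(-I*√6/6) = -(-259)*I*√6/3 = 259*I*√6/3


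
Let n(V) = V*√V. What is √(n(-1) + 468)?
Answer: √(468 - I) ≈ 21.633 - 0.0231*I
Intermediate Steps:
n(V) = V^(3/2)
√(n(-1) + 468) = √((-1)^(3/2) + 468) = √(-I + 468) = √(468 - I)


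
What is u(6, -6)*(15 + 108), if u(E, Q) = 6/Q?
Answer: -123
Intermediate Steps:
u(6, -6)*(15 + 108) = (6/(-6))*(15 + 108) = (6*(-1/6))*123 = -1*123 = -123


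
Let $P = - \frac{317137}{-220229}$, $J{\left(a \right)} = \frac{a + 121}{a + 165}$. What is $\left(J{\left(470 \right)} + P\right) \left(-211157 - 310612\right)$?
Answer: $- \frac{172985903223846}{139845415} \approx -1.237 \cdot 10^{6}$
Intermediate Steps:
$J{\left(a \right)} = \frac{121 + a}{165 + a}$
$P = \frac{317137}{220229}$ ($P = \left(-317137\right) \left(- \frac{1}{220229}\right) = \frac{317137}{220229} \approx 1.44$)
$\left(J{\left(470 \right)} + P\right) \left(-211157 - 310612\right) = \left(\frac{121 + 470}{165 + 470} + \frac{317137}{220229}\right) \left(-211157 - 310612\right) = \left(\frac{1}{635} \cdot 591 + \frac{317137}{220229}\right) \left(-521769\right) = \left(\frac{591}{635} + \frac{317137}{220229}\right) \left(-521769\right) = \frac{331537334}{139845415} \left(-521769\right) = - \frac{172985903223846}{139845415}$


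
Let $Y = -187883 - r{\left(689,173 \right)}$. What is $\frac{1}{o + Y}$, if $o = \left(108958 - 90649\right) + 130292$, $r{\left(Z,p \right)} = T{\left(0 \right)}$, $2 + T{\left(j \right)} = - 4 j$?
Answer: $- \frac{1}{39280} \approx -2.5458 \cdot 10^{-5}$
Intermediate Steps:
$T{\left(j \right)} = -2 - 4 j$
$r{\left(Z,p \right)} = -2$ ($r{\left(Z,p \right)} = -2 - 0 = -2 + 0 = -2$)
$Y = -187881$ ($Y = -187883 - -2 = -187883 + 2 = -187881$)
$o = 148601$ ($o = 18309 + 130292 = 148601$)
$\frac{1}{o + Y} = \frac{1}{148601 - 187881} = \frac{1}{-39280} = - \frac{1}{39280}$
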